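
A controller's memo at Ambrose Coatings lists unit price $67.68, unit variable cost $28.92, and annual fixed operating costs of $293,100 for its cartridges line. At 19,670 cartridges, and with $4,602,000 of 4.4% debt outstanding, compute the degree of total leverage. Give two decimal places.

At 19,670 units, contribution = 19,670 × $38.76 = $762,409.20.
Subtracting fixed costs: EBIT = $762,409.20 − $293,100 = $469,309.20. Interest = $202,488.00.
DOL = $762,409.20 ÷ $469,309.20 = 1.6245; DFL = $469,309.20 ÷ $266,821.20 = 1.7589.
Combined leverage = 1.6245 × 1.7589 = 2.8573.

2.86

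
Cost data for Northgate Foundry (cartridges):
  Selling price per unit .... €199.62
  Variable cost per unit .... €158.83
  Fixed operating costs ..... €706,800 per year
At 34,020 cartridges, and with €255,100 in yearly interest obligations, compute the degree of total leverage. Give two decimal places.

Contribution at this volume is 34,020 × €40.79 = €1,387,675.80.
EBIT = €1,387,675.80 − €706,800 = €680,875.80. Interest = €255,100.00.
DOL = €1,387,675.80 ÷ €680,875.80 = 2.0381; DFL = €680,875.80 ÷ €425,775.80 = 1.5991.
DCL = DOL × DFL = 2.0381 × 1.5991 = 3.2591.

3.26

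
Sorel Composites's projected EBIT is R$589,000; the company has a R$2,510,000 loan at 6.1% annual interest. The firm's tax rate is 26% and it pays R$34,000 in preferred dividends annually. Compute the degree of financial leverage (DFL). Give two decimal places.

1.51

Interest = R$153,110.00.
Preferred dividends grossed up pre-tax: R$34,000 / (1 − 0.26) = R$45,945.95.
DFL = EBIT ÷ [EBIT − I − D_p/(1−t)] = R$589,000 ÷ [R$589,000 − R$153,110.00 − R$45,945.95] = R$589,000 ÷ R$389,944.05 = 1.5105.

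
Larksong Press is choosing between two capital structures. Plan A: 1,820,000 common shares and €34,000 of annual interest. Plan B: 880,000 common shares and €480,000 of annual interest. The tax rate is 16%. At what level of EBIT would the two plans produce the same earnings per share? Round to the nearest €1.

Set EPS_A = EPS_B: (EBIT − €34,000)(1 − 0.16) ÷ 1,820,000 = (EBIT − €480,000)(1 − 0.16) ÷ 880,000.
Cancelling (1 − t) and cross-multiplying: 880,000·(EBIT − 34,000) = 1,820,000·(EBIT − 480,000).
EBIT × (1,820,000 − 880,000) = 480,000 × 1,820,000 − 34,000 × 880,000 = 843,680,000,000, so EBIT = 843,680,000,000 ÷ 940,000 = 897,531.91.

€897,532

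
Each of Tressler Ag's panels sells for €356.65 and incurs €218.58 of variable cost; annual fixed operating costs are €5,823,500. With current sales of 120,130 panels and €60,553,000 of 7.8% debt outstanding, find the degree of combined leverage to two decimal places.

At 120,130 units, contribution = 120,130 × €138.07 = €16,586,349.10.
Subtracting fixed costs: EBIT = €16,586,349.10 − €5,823,500 = €10,762,849.10. Interest = €4,723,134.00, so EBIT − I = €6,039,715.10.
DCL = contribution ÷ (EBIT − I) = €16,586,349.10 ÷ €6,039,715.10 = 2.7462.

2.75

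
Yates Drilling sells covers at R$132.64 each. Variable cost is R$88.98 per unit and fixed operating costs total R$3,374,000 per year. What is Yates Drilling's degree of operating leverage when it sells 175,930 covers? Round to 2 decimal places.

1.78

Total contribution margin = 175,930 × R$43.66 = R$7,681,103.80.
Operating income = contribution − fixed costs = R$7,681,103.80 − R$3,374,000 = R$4,307,103.80.
Degree of operating leverage = R$7,681,103.80 / R$4,307,103.80 = 1.7834.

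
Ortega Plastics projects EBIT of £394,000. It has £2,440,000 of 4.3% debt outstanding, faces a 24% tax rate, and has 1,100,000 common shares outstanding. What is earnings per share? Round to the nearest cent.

Interest = £104,920.00, so EBT = £394,000 − £104,920.00 = £289,080.00.
Net income = £289,080.00 × (1 − 0.24) = £219,700.80.
Per share: £219,700.80 / 1,100,000 shares = £0.20.

£0.20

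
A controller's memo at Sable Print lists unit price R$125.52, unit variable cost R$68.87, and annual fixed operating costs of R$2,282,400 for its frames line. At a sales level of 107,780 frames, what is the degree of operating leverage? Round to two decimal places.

Contribution at this volume is 107,780 × R$56.65 = R$6,105,737.00.
Subtracting fixed costs: EBIT = R$6,105,737.00 − R$2,282,400 = R$3,823,337.00.
So DOL = total CM / EBIT = R$6,105,737.00 / R$3,823,337.00 = 1.5970.

1.60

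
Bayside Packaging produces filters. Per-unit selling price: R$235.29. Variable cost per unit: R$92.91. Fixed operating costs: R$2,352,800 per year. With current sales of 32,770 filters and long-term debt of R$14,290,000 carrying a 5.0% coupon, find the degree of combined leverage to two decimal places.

At 32,770 units, contribution = 32,770 × R$142.38 = R$4,665,792.60.
Subtracting fixed costs: EBIT = R$4,665,792.60 − R$2,352,800 = R$2,312,992.60. Interest = R$714,500.00, so EBIT − I = R$1,598,492.60.
Degree of total leverage = total CM / (EBIT − interest) = R$4,665,792.60 / R$1,598,492.60 = 2.9189.

2.92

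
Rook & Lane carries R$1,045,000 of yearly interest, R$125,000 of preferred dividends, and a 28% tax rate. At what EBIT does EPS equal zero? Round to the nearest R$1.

Preferred dividends are paid after tax, so their pre-tax equivalent is R$125,000 ÷ (1 − 0.28) = R$173,611.11.
Financial break-even EBIT = interest + D_p ÷ (1 − t) = R$1,045,000 + R$173,611.11 = R$1,218,611.11.

R$1,218,611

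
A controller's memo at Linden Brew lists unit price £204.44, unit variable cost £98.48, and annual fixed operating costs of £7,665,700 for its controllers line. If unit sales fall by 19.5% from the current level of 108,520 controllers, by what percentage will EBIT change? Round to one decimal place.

Contribution at this volume is 108,520 × £105.96 = £11,498,779.20.
Operating income = contribution − fixed costs = £11,498,779.20 − £7,665,700 = £3,833,079.20.
DOL = contribution ÷ EBIT = £11,498,779.20 ÷ £3,833,079.20 = 2.9999.
So EBIT moves 2.9999 × (-19.5%) = -58.5%.

-58.5%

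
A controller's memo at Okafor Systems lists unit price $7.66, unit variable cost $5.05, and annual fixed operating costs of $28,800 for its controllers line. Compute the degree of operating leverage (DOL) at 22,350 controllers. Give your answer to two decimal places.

1.98

Contribution at this volume is 22,350 × $2.61 = $58,333.50.
EBIT = $58,333.50 − $28,800 = $29,533.50.
DOL = contribution ÷ EBIT = $58,333.50 ÷ $29,533.50 = 1.9752.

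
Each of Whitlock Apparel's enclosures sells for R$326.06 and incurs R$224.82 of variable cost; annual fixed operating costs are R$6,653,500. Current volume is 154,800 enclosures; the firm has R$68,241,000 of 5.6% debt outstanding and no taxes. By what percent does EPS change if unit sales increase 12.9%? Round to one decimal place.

+38.9%

At 154,800 units, contribution = 154,800 × R$101.24 = R$15,671,952.00.
Operating income = contribution − fixed costs = R$15,671,952.00 − R$6,653,500 = R$9,018,452.00.
After interest of R$3,821,496.00, pre-tax earnings = R$5,196,956.00.
DCL = total CM / (EBIT − I) = R$15,671,952.00 / R$5,196,956.00 = 3.0156.
EPS therefore changes by 3.0156 × (+12.9%) = +38.9%.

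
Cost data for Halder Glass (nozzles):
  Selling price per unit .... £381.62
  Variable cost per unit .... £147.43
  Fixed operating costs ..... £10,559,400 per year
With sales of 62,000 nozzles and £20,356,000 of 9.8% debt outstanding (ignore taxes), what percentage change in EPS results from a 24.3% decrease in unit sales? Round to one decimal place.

-179.5%

Total contribution margin = 62,000 × £234.19 = £14,519,780.00.
Subtracting fixed costs: EBIT = £14,519,780.00 − £10,559,400 = £3,960,380.00.
After interest of £1,994,888.00, pre-tax earnings = £1,965,492.00.
Degree of combined leverage = contribution ÷ (EBIT − I) = £14,519,780.00 ÷ £1,965,492.00 = 7.3874.
EPS therefore changes by 7.3874 × (-24.3%) = -179.5%.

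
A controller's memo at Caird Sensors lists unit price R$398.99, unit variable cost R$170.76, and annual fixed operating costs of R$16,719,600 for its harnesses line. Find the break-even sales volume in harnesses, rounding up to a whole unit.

Each unit contributes R$398.99 − R$170.76 = R$228.23.
Break-even Q = R$16,719,600 / R$228.23 = 73,257.68 → 73,258 harnesses.

73,258 harnesses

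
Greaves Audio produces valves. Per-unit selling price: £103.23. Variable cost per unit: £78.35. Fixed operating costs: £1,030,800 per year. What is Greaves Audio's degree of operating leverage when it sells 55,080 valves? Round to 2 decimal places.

Total contribution margin = 55,080 × £24.88 = £1,370,390.40.
Operating income = contribution − fixed costs = £1,370,390.40 − £1,030,800 = £339,590.40.
DOL = contribution ÷ EBIT = £1,370,390.40 ÷ £339,590.40 = 4.0354.

4.04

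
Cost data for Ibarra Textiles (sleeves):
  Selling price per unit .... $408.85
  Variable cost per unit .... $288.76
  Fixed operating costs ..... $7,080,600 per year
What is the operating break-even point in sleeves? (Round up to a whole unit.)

58,961 sleeves

Contribution margin per unit = $408.85 − $288.76 = $120.09.
Break-even Q = $7,080,600 / $120.09 = 58,960.78 → 58,961 sleeves.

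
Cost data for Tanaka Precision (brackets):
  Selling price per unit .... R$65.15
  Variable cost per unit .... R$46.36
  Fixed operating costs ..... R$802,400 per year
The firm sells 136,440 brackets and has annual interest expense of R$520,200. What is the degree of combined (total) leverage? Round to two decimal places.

At 136,440 units, contribution = 136,440 × R$18.79 = R$2,563,707.60.
Subtracting fixed costs: EBIT = R$2,563,707.60 − R$802,400 = R$1,761,307.60. Interest = R$520,200.00, so EBIT − I = R$1,241,107.60.
Degree of total leverage = total CM / (EBIT − interest) = R$2,563,707.60 / R$1,241,107.60 = 2.0657.

2.07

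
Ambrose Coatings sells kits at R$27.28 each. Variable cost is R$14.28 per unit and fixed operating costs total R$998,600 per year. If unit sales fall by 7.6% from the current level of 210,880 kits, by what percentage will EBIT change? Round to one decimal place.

Contribution at this volume is 210,880 × R$13.00 = R$2,741,440.00.
EBIT = R$2,741,440.00 − R$998,600 = R$1,742,840.00.
So DOL = total CM / EBIT = R$2,741,440.00 / R$1,742,840.00 = 1.5730.
%ΔEBIT = DOL × %ΔSales = 1.5730 × -7.6% = -12.0%.

-12.0%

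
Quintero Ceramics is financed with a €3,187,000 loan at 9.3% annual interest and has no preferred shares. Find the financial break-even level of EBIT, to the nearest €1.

Annual interest = 9.3% × €3,187,000 = €296,391.00.
Without preferred stock the financial break-even is simply EBIT = interest = €296,391.00.

€296,391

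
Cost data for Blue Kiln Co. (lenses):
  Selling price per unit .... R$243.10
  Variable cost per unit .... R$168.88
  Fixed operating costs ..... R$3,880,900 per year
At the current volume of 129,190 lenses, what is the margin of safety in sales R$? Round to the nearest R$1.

R$18,694,599

Each unit contributes R$243.10 − R$168.88 = R$74.22. Break-even units = R$3,880,900 ÷ R$74.22 = 52,289.14; break-even revenue = 52,289.14 × R$243.10 = R$12,711,490.03.
Actual sales revenue = 129,190 × R$243.10 = R$31,406,089.00.
Margin of safety = R$31,406,089.00 − R$12,711,490.03 = R$18,694,599.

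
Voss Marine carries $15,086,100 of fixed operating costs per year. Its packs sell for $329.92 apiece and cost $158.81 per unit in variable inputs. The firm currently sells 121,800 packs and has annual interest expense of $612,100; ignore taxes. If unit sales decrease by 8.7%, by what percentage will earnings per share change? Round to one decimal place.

Contribution at this volume is 121,800 × $171.11 = $20,841,198.00.
Operating income = contribution − fixed costs = $20,841,198.00 − $15,086,100 = $5,755,098.00.
After interest of $612,100.00, pre-tax earnings = $5,142,998.00.
DCL = total CM / (EBIT − I) = $20,841,198.00 / $5,142,998.00 = 4.0523.
EPS therefore changes by 4.0523 × (-8.7%) = -35.3%.

-35.3%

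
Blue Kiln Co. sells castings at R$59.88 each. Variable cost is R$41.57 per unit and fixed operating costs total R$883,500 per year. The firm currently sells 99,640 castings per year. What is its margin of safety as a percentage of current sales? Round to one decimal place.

51.6%

Contribution margin per unit = R$59.88 − R$41.57 = R$18.31. Break-even units = R$883,500 ÷ R$18.31 = 48,252.32; break-even revenue = 48,252.32 × R$59.88 = R$2,889,348.99.
Current sales = 99,640 × R$59.88 = R$5,966,443.20.
Margin of safety = (R$5,966,443.20 − R$2,889,348.99) ÷ R$5,966,443.20 = 51.6%.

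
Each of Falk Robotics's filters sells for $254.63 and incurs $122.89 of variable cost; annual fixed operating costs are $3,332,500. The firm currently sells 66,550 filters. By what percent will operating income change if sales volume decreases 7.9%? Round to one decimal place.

Contribution at this volume is 66,550 × $131.74 = $8,767,297.00.
Subtracting fixed costs: EBIT = $8,767,297.00 − $3,332,500 = $5,434,797.00.
So DOL = total CM / EBIT = $8,767,297.00 / $5,434,797.00 = 1.6132.
Operating income changes by 1.6132 × -7.9% = -12.7%.

-12.7%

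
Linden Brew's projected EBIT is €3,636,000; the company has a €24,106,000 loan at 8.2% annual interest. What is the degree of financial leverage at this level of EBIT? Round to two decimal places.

Annual interest charges come to €1,976,692.00.
Degree of financial leverage = EBIT / (EBIT − interest) = €3,636,000 / €1,659,308.00 = 2.1913.

2.19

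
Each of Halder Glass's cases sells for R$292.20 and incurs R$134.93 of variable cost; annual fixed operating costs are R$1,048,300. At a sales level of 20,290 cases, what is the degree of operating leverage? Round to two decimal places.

1.49

Contribution at this volume is 20,290 × R$157.27 = R$3,191,008.30.
EBIT = R$3,191,008.30 − R$1,048,300 = R$2,142,708.30.
So DOL = total CM / EBIT = R$3,191,008.30 / R$2,142,708.30 = 1.4892.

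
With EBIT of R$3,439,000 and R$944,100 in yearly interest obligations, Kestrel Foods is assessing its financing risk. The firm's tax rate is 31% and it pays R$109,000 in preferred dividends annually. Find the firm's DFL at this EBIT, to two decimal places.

Annual interest charges come to R$944,100.00.
Preferred dividends grossed up pre-tax: R$109,000 / (1 − 0.31) = R$157,971.01.
DFL = EBIT ÷ [EBIT − I − D_p/(1−t)] = R$3,439,000 ÷ [R$3,439,000 − R$944,100.00 − R$157,971.01] = R$3,439,000 ÷ R$2,336,928.99 = 1.4716.

1.47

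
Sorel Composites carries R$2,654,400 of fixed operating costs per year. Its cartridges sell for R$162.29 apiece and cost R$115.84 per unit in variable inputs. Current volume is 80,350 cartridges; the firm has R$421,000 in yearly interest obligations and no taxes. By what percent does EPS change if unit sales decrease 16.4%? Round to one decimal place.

-93.2%

Total contribution margin = 80,350 × R$46.45 = R$3,732,257.50.
Subtracting fixed costs: EBIT = R$3,732,257.50 − R$2,654,400 = R$1,077,857.50.
Interest = R$421,000.00, so EBIT − I = R$656,857.50.
Degree of combined leverage = contribution ÷ (EBIT − I) = R$3,732,257.50 ÷ R$656,857.50 = 5.6820.
EPS therefore changes by 5.6820 × (-16.4%) = -93.2%.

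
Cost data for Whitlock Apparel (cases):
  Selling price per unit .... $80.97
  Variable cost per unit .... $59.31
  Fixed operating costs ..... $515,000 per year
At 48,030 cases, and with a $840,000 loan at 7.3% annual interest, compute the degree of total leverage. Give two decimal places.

Total contribution margin = 48,030 × $21.66 = $1,040,329.80.
EBIT = $1,040,329.80 − $515,000 = $525,329.80. Interest = $61,320.00.
DOL = $1,040,329.80 ÷ $525,329.80 = 1.9803; DFL = $525,329.80 ÷ $464,009.80 = 1.1322.
DCL = DOL × DFL = 1.9803 × 1.1322 = 2.2421.

2.24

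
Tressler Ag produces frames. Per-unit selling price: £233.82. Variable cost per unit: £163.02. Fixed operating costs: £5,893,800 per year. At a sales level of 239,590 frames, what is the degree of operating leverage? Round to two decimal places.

1.53

Total contribution margin = 239,590 × £70.80 = £16,962,972.00.
Subtracting fixed costs: EBIT = £16,962,972.00 − £5,893,800 = £11,069,172.00.
Degree of operating leverage = £16,962,972.00 / £11,069,172.00 = 1.5325.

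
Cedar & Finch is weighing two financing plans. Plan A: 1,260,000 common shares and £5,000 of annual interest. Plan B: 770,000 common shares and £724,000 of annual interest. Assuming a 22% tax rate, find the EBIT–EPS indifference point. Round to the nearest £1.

£1,853,857

Set EPS_A = EPS_B: (EBIT − £5,000)(1 − 0.22) ÷ 1,260,000 = (EBIT − £724,000)(1 − 0.22) ÷ 770,000.
The (1 − t) factor cancels: (EBIT − 5,000) × 770,000 = (EBIT − 724,000) × 1,260,000.
Solving, EBIT = (724,000·1,260,000 − 5,000·770,000) / (1,260,000 − 770,000) = 908,390,000,000 / 490,000 = 1,853,857.14.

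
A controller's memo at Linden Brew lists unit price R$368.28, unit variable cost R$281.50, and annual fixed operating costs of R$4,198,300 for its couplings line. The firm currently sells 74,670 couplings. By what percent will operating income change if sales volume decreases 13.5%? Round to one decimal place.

At 74,670 units, contribution = 74,670 × R$86.78 = R$6,479,862.60.
Subtracting fixed costs: EBIT = R$6,479,862.60 − R$4,198,300 = R$2,281,562.60.
DOL = contribution ÷ EBIT = R$6,479,862.60 ÷ R$2,281,562.60 = 2.8401.
So EBIT moves 2.8401 × (-13.5%) = -38.3%.

-38.3%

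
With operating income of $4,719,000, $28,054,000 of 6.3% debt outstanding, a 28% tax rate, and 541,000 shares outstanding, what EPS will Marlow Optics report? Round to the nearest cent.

$3.93

Pre-tax income = $4,719,000 − $1,767,402.00 = $2,951,598.00.
Net income = $2,951,598.00 × (1 − 0.28) = $2,125,150.56.
EPS = $2,125,150.56 ÷ 541,000 = $3.93.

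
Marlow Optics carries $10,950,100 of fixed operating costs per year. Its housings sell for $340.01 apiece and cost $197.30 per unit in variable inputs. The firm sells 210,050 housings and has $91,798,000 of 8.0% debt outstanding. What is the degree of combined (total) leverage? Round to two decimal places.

Total contribution margin = 210,050 × $142.71 = $29,976,235.50.
Operating income = contribution − fixed costs = $29,976,235.50 − $10,950,100 = $19,026,135.50. Interest = $7,343,840.00.
DOL = $29,976,235.50 ÷ $19,026,135.50 = 1.5755; DFL = $19,026,135.50 ÷ $11,682,295.50 = 1.6286.
DCL = DOL × DFL = 1.5755 × 1.6286 = 2.5659.

2.57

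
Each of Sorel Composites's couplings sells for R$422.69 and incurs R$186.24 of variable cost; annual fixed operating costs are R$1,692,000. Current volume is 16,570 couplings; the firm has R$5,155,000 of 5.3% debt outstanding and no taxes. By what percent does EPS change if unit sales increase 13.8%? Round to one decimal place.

Total contribution margin = 16,570 × R$236.45 = R$3,917,976.50.
Subtracting fixed costs: EBIT = R$3,917,976.50 − R$1,692,000 = R$2,225,976.50.
Interest = R$273,215.00, so EBIT − I = R$1,952,761.50.
Degree of combined leverage = contribution ÷ (EBIT − I) = R$3,917,976.50 ÷ R$1,952,761.50 = 2.0064.
EPS therefore changes by 2.0064 × (+13.8%) = +27.7%.

+27.7%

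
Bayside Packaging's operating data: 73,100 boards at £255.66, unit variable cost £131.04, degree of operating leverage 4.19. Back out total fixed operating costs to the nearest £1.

£6,935,564

Total contribution margin = 73,100 × £124.62 = £9,109,722.00.
DOL = contribution / EBIT, so EBIT = £9,109,722.00 / 4.19 = £2,174,158.00.
And FC = contribution − EBIT = £9,109,722.00 − £2,174,158.00 = £6,935,564.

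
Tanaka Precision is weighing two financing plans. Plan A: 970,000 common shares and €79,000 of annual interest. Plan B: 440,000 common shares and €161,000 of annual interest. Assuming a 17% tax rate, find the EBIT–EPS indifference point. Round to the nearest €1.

At indifference, (EBIT − 79,000)(1 − t)/970,000 = (EBIT − 161,000)(1 − t)/440,000.
The (1 − t) factor cancels: (EBIT − 79,000) × 440,000 = (EBIT − 161,000) × 970,000.
Solving, EBIT = (161,000·970,000 − 79,000·440,000) / (970,000 − 440,000) = 121,410,000,000 / 530,000 = 229,075.47.

€229,075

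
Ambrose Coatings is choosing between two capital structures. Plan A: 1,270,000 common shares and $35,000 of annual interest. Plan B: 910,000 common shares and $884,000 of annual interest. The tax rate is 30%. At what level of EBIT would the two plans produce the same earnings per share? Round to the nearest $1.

At indifference, (EBIT − 35,000)(1 − t)/1,270,000 = (EBIT − 884,000)(1 − t)/910,000.
The (1 − t) factor cancels: (EBIT − 35,000) × 910,000 = (EBIT − 884,000) × 1,270,000.
Solving, EBIT = (884,000·1,270,000 − 35,000·910,000) / (1,270,000 − 910,000) = 1,090,830,000,000 / 360,000 = 3,030,083.33.

$3,030,083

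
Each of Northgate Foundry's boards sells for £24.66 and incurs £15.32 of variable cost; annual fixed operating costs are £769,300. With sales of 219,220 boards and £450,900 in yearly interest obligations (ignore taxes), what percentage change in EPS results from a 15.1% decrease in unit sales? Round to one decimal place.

-37.4%

At 219,220 units, contribution = 219,220 × £9.34 = £2,047,514.80.
Subtracting fixed costs: EBIT = £2,047,514.80 − £769,300 = £1,278,214.80.
After interest of £450,900.00, pre-tax earnings = £827,314.80.
Degree of combined leverage = contribution ÷ (EBIT − I) = £2,047,514.80 ÷ £827,314.80 = 2.4749.
%ΔEPS = DCL × %ΔSales = 2.4749 × -15.1% = -37.4%.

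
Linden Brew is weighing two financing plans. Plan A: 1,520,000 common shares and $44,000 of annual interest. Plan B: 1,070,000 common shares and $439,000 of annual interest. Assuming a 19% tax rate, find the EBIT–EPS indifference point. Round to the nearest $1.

Set EPS_A = EPS_B: (EBIT − $44,000)(1 − 0.19) ÷ 1,520,000 = (EBIT − $439,000)(1 − 0.19) ÷ 1,070,000.
The (1 − t) factor cancels: (EBIT − 44,000) × 1,070,000 = (EBIT − 439,000) × 1,520,000.
EBIT × (1,520,000 − 1,070,000) = 439,000 × 1,520,000 − 44,000 × 1,070,000 = 620,200,000,000, so EBIT = 620,200,000,000 ÷ 450,000 = 1,378,222.22.

$1,378,222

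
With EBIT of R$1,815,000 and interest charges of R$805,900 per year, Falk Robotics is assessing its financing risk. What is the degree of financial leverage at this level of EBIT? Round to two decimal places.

1.80

Annual interest charges come to R$805,900.00.
Degree of financial leverage = EBIT / (EBIT − interest) = R$1,815,000 / R$1,009,100.00 = 1.7986.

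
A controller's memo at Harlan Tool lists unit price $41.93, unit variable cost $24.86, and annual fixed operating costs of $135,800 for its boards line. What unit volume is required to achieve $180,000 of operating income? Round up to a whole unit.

Contribution margin per unit = $41.93 − $24.86 = $17.07.
Need Q such that Q × $17.07 − $135,800 = $180,000, i.e. Q = $315,800 / $17.07 = 18,500.29 → 18,501.

18,501 boards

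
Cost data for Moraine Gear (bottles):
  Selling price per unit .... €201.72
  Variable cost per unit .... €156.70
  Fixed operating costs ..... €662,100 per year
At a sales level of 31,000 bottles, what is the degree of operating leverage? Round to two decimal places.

1.90

Contribution at this volume is 31,000 × €45.02 = €1,395,620.00.
Subtracting fixed costs: EBIT = €1,395,620.00 − €662,100 = €733,520.00.
DOL = contribution ÷ EBIT = €1,395,620.00 ÷ €733,520.00 = 1.9026.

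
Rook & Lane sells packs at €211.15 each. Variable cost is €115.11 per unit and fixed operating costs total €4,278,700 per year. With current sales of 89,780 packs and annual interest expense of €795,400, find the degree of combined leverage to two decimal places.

2.43

Contribution at this volume is 89,780 × €96.04 = €8,622,471.20.
EBIT = €8,622,471.20 − €4,278,700 = €4,343,771.20. Interest = €795,400.00, so EBIT − I = €3,548,371.20.
Degree of total leverage = total CM / (EBIT − interest) = €8,622,471.20 / €3,548,371.20 = 2.4300.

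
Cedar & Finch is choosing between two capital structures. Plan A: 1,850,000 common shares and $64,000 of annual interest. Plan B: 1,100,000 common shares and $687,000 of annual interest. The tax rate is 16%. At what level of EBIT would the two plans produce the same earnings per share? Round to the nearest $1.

At indifference, (EBIT − 64,000)(1 − t)/1,850,000 = (EBIT − 687,000)(1 − t)/1,100,000.
Cancelling (1 − t) and cross-multiplying: 1,100,000·(EBIT − 64,000) = 1,850,000·(EBIT − 687,000).
Solving, EBIT = (687,000·1,850,000 − 64,000·1,100,000) / (1,850,000 − 1,100,000) = 1,200,550,000,000 / 750,000 = 1,600,733.33.

$1,600,733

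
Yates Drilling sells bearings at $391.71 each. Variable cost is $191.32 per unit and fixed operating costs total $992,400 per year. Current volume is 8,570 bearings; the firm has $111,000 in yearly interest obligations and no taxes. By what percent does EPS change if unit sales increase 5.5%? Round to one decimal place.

At 8,570 units, contribution = 8,570 × $200.39 = $1,717,342.30.
EBIT = $1,717,342.30 − $992,400 = $724,942.30.
Interest = $111,000.00, so EBIT − I = $613,942.30.
DCL = total CM / (EBIT − I) = $1,717,342.30 / $613,942.30 = 2.7972.
%ΔEPS = DCL × %ΔSales = 2.7972 × +5.5% = +15.4%.

+15.4%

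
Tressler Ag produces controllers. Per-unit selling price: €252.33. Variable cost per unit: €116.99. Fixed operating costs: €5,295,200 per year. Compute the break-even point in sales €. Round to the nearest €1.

€9,872,453

Contribution margin per unit = €252.33 − €116.99 = €135.34, a CM ratio of €135.34 ÷ €252.33 = 0.5364.
Break-even sales = FC ÷ CM ratio = €5,295,200 × €252.33 / €135.34 = €9,872,453.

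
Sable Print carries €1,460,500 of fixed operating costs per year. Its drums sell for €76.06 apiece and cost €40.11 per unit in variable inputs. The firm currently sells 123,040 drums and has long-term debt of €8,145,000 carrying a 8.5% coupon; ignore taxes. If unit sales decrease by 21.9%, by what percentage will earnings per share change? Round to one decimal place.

Total contribution margin = 123,040 × €35.95 = €4,423,288.00.
EBIT = €4,423,288.00 − €1,460,500 = €2,962,788.00.
Interest = €692,325.00, so EBIT − I = €2,270,463.00.
Degree of combined leverage = contribution ÷ (EBIT − I) = €4,423,288.00 ÷ €2,270,463.00 = 1.9482.
%ΔEPS = DCL × %ΔSales = 1.9482 × -21.9% = -42.7%.

-42.7%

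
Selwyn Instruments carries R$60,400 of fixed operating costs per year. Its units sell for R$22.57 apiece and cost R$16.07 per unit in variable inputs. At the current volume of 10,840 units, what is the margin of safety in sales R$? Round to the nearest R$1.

Contribution margin per unit = R$22.57 − R$16.07 = R$6.50. Break-even units = R$60,400 ÷ R$6.50 = 9,292.31; break-even revenue = 9,292.31 × R$22.57 = R$209,727.38.
Actual sales revenue = 10,840 × R$22.57 = R$244,658.80.
Margin of safety = R$244,658.80 − R$209,727.38 = R$34,931.

R$34,931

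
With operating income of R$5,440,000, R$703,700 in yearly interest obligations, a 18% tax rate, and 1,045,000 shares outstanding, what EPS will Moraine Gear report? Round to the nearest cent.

Interest = R$703,700.00, so EBT = R$5,440,000 − R$703,700.00 = R$4,736,300.00.
Net income = R$4,736,300.00 × (1 − 0.18) = R$3,883,766.00.
EPS = R$3,883,766.00 ÷ 1,045,000 = R$3.72.

R$3.72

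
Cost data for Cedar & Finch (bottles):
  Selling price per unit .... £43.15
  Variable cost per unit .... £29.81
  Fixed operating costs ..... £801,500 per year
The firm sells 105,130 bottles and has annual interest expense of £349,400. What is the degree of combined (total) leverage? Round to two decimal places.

Contribution at this volume is 105,130 × £13.34 = £1,402,434.20.
Operating income = contribution − fixed costs = £1,402,434.20 − £801,500 = £600,934.20. Interest = £349,400.00.
DOL = £1,402,434.20 ÷ £600,934.20 = 2.3338; DFL = £600,934.20 ÷ £251,534.20 = 2.3891.
Combined leverage = 2.3338 × 2.3891 = 5.5757.

5.58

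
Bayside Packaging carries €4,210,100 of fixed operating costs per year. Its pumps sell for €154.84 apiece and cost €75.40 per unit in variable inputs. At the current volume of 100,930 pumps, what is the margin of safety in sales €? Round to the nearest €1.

€7,421,910

Contribution margin per unit = €154.84 − €75.40 = €79.44. Break-even units = €4,210,100 ÷ €79.44 = 52,997.23; break-even revenue = 52,997.23 × €154.84 = €8,206,091.19.
Current sales = 100,930 × €154.84 = €15,628,001.20.
Margin of safety = €15,628,001.20 − €8,206,091.19 = €7,421,910.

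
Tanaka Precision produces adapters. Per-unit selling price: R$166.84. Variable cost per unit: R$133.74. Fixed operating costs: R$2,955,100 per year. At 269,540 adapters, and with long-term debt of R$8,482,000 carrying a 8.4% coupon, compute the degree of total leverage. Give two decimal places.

Contribution at this volume is 269,540 × R$33.10 = R$8,921,774.00.
EBIT = R$8,921,774.00 − R$2,955,100 = R$5,966,674.00. Interest = R$712,488.00.
DOL = R$8,921,774.00 ÷ R$5,966,674.00 = 1.4953; DFL = R$5,966,674.00 ÷ R$5,254,186.00 = 1.1356.
Combined leverage = 1.4953 × 1.1356 = 1.6981.

1.70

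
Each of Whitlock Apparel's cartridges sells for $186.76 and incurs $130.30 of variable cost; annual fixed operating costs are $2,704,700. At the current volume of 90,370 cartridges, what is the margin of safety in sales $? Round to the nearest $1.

Contribution margin per unit = $186.76 − $130.30 = $56.46. Break-even units = $2,704,700 ÷ $56.46 = 47,904.71; break-even revenue = 47,904.71 × $186.76 = $8,946,683.88.
Current sales = 90,370 × $186.76 = $16,877,501.20.
Margin of safety = $16,877,501.20 − $8,946,683.88 = $7,930,817.

$7,930,817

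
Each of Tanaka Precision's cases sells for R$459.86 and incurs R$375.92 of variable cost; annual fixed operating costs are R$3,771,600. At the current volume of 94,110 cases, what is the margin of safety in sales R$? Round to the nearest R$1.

R$22,614,952

Contribution margin per unit = R$459.86 − R$375.92 = R$83.94. Break-even units = R$3,771,600 ÷ R$83.94 = 44,932.09; break-even revenue = 44,932.09 × R$459.86 = R$20,662,472.91.
Current sales = 94,110 × R$459.86 = R$43,277,424.60.
Margin of safety = R$43,277,424.60 − R$20,662,472.91 = R$22,614,952.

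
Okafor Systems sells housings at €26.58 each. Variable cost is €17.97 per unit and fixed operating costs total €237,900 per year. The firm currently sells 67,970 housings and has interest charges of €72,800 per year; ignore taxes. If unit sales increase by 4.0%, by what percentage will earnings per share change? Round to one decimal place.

+8.5%

At 67,970 units, contribution = 67,970 × €8.61 = €585,221.70.
Subtracting fixed costs: EBIT = €585,221.70 − €237,900 = €347,321.70.
Interest = €72,800.00, so EBIT − I = €274,521.70.
DCL = total CM / (EBIT − I) = €585,221.70 / €274,521.70 = 2.1318.
EPS therefore changes by 2.1318 × (+4.0%) = +8.5%.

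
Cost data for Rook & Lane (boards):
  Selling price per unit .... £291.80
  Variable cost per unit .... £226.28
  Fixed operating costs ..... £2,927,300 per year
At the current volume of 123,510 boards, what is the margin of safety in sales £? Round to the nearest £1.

£23,003,189

Each unit contributes £291.80 − £226.28 = £65.52. Break-even units = £2,927,300 ÷ £65.52 = 44,677.96; break-even revenue = 44,677.96 × £291.80 = £13,037,029.00.
Current sales = 123,510 × £291.80 = £36,040,218.00.
Margin of safety = £36,040,218.00 − £13,037,029.00 = £23,003,189.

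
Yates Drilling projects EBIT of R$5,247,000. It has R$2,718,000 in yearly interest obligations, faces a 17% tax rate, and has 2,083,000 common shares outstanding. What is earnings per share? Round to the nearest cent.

R$1.01

Interest = R$2,718,000.00, so EBT = R$5,247,000 − R$2,718,000.00 = R$2,529,000.00.
After tax at 17%: net income = R$2,529,000.00 × 0.83 = R$2,099,070.00.
EPS = R$2,099,070.00 ÷ 2,083,000 = R$1.01.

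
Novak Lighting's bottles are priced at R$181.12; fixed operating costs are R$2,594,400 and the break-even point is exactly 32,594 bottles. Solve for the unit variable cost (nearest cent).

R$101.52

At break-even, FC = Q × (P − VC), so P − VC = R$2,594,400 ÷ 32,594 = R$79.5975.
Variable cost per unit = R$181.12 − R$79.5975 = R$101.52.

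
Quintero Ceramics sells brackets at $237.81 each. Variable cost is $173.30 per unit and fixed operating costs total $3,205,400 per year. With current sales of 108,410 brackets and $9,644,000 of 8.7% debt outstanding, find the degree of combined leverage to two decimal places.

2.37

Contribution at this volume is 108,410 × $64.51 = $6,993,529.10.
Operating income = contribution − fixed costs = $6,993,529.10 − $3,205,400 = $3,788,129.10. Interest = $839,028.00, so EBIT − I = $2,949,101.10.
DCL = contribution ÷ (EBIT − I) = $6,993,529.10 ÷ $2,949,101.10 = 2.3714.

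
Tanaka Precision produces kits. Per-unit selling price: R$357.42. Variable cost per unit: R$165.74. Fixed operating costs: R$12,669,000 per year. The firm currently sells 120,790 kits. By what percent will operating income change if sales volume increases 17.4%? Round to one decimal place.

+38.4%

Total contribution margin = 120,790 × R$191.68 = R$23,153,027.20.
Operating income = contribution − fixed costs = R$23,153,027.20 − R$12,669,000 = R$10,484,027.20.
Degree of operating leverage = R$23,153,027.20 / R$10,484,027.20 = 2.2084.
%ΔEBIT = DOL × %ΔSales = 2.2084 × +17.4% = +38.4%.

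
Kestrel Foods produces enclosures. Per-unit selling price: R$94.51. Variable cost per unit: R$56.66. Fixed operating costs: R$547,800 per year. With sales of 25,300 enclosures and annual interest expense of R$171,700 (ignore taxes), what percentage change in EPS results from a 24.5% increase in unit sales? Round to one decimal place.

Total contribution margin = 25,300 × R$37.85 = R$957,605.00.
EBIT = R$957,605.00 − R$547,800 = R$409,805.00.
After interest of R$171,700.00, pre-tax earnings = R$238,105.00.
Degree of combined leverage = contribution ÷ (EBIT − I) = R$957,605.00 ÷ R$238,105.00 = 4.0218.
EPS therefore changes by 4.0218 × (+24.5%) = +98.5%.

+98.5%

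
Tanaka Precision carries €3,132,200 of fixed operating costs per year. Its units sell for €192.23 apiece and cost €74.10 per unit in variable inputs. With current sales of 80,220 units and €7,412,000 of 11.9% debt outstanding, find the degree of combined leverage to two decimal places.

Total contribution margin = 80,220 × €118.13 = €9,476,388.60.
Subtracting fixed costs: EBIT = €9,476,388.60 − €3,132,200 = €6,344,188.60. Interest = €882,028.00.
DOL = €9,476,388.60 ÷ €6,344,188.60 = 1.4937; DFL = €6,344,188.60 ÷ €5,462,160.60 = 1.1615.
Combined leverage = 1.4937 × 1.1615 = 1.7349.

1.73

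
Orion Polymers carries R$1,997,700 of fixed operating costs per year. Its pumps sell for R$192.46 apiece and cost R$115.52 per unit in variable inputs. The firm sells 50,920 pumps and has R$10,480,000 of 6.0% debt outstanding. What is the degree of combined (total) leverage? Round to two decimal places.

Contribution at this volume is 50,920 × R$76.94 = R$3,917,784.80.
Subtracting fixed costs: EBIT = R$3,917,784.80 − R$1,997,700 = R$1,920,084.80. Interest = R$628,800.00.
DOL = R$3,917,784.80 ÷ R$1,920,084.80 = 2.0404; DFL = R$1,920,084.80 ÷ R$1,291,284.80 = 1.4870.
Combined leverage = 2.0404 × 1.4870 = 3.0341.

3.03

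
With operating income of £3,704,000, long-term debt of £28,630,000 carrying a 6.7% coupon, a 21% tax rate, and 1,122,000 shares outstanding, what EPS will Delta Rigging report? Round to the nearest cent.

Interest = £1,918,210.00, so EBT = £3,704,000 − £1,918,210.00 = £1,785,790.00.
After tax at 21%: net income = £1,785,790.00 × 0.79 = £1,410,774.10.
EPS = £1,410,774.10 ÷ 1,122,000 = £1.26.

£1.26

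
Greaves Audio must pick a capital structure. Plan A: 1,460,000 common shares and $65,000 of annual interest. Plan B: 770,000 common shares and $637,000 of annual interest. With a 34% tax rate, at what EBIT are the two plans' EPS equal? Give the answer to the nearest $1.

At indifference, (EBIT − 65,000)(1 − t)/1,460,000 = (EBIT − 637,000)(1 − t)/770,000.
The (1 − t) factor cancels: (EBIT − 65,000) × 770,000 = (EBIT − 637,000) × 1,460,000.
EBIT × (1,460,000 − 770,000) = 637,000 × 1,460,000 − 65,000 × 770,000 = 879,970,000,000, so EBIT = 879,970,000,000 ÷ 690,000 = 1,275,318.84.

$1,275,319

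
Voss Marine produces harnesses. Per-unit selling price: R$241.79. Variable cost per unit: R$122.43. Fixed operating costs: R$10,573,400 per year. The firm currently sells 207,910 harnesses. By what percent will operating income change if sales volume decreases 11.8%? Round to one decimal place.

Total contribution margin = 207,910 × R$119.36 = R$24,816,137.60.
Subtracting fixed costs: EBIT = R$24,816,137.60 − R$10,573,400 = R$14,242,737.60.
Degree of operating leverage = R$24,816,137.60 / R$14,242,737.60 = 1.7424.
So EBIT moves 1.7424 × (-11.8%) = -20.6%.

-20.6%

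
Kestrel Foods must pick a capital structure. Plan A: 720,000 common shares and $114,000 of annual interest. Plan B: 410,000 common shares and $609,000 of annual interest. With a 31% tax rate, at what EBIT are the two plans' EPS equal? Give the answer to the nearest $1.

Set EPS_A = EPS_B: (EBIT − $114,000)(1 − 0.31) ÷ 720,000 = (EBIT − $609,000)(1 − 0.31) ÷ 410,000.
The (1 − t) factor cancels: (EBIT − 114,000) × 410,000 = (EBIT − 609,000) × 720,000.
EBIT × (720,000 − 410,000) = 609,000 × 720,000 − 114,000 × 410,000 = 391,740,000,000, so EBIT = 391,740,000,000 ÷ 310,000 = 1,263,677.42.

$1,263,677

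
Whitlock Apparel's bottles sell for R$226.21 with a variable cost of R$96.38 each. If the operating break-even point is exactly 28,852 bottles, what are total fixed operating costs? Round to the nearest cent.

Contribution margin per unit = R$226.21 − R$96.38 = R$129.83.
Fixed costs = break-even units × CM = 28,852 × R$129.83 = R$3,745,855.16.

R$3,745,855.16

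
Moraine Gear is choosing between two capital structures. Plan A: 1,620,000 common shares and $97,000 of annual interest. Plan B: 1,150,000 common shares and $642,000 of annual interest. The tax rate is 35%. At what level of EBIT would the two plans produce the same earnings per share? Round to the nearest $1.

At indifference, (EBIT − 97,000)(1 − t)/1,620,000 = (EBIT − 642,000)(1 − t)/1,150,000.
Cancelling (1 − t) and cross-multiplying: 1,150,000·(EBIT − 97,000) = 1,620,000·(EBIT − 642,000).
Solving, EBIT = (642,000·1,620,000 − 97,000·1,150,000) / (1,620,000 − 1,150,000) = 928,490,000,000 / 470,000 = 1,975,510.64.

$1,975,511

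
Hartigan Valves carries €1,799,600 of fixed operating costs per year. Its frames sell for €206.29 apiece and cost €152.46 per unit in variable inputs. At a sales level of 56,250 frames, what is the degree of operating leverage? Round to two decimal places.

Contribution at this volume is 56,250 × €53.83 = €3,027,937.50.
Subtracting fixed costs: EBIT = €3,027,937.50 − €1,799,600 = €1,228,337.50.
So DOL = total CM / EBIT = €3,027,937.50 / €1,228,337.50 = 2.4651.

2.47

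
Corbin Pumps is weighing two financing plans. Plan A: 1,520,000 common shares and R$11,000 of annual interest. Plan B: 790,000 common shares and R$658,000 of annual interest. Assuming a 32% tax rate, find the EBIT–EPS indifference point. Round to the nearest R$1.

R$1,358,178

Set EPS_A = EPS_B: (EBIT − R$11,000)(1 − 0.32) ÷ 1,520,000 = (EBIT − R$658,000)(1 − 0.32) ÷ 790,000.
The (1 − t) factor cancels: (EBIT − 11,000) × 790,000 = (EBIT − 658,000) × 1,520,000.
EBIT × (1,520,000 − 790,000) = 658,000 × 1,520,000 − 11,000 × 790,000 = 991,470,000,000, so EBIT = 991,470,000,000 ÷ 730,000 = 1,358,178.08.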